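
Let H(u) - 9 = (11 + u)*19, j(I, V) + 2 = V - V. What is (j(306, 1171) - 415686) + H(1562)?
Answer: -385792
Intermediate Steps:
j(I, V) = -2 (j(I, V) = -2 + (V - V) = -2 + 0 = -2)
H(u) = 218 + 19*u (H(u) = 9 + (11 + u)*19 = 9 + (209 + 19*u) = 218 + 19*u)
(j(306, 1171) - 415686) + H(1562) = (-2 - 415686) + (218 + 19*1562) = -415688 + (218 + 29678) = -415688 + 29896 = -385792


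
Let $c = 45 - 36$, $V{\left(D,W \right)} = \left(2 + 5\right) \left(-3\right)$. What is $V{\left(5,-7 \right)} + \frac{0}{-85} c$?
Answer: $-21$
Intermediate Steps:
$V{\left(D,W \right)} = -21$ ($V{\left(D,W \right)} = 7 \left(-3\right) = -21$)
$c = 9$
$V{\left(5,-7 \right)} + \frac{0}{-85} c = -21 + \frac{0}{-85} \cdot 9 = -21 + 0 \left(- \frac{1}{85}\right) 9 = -21 + 0 \cdot 9 = -21 + 0 = -21$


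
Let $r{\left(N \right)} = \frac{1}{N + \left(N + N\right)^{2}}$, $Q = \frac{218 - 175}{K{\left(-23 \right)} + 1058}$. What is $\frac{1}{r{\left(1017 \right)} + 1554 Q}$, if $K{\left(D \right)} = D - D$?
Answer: $\frac{2189093517}{138260498632} \approx 0.015833$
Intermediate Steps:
$K{\left(D \right)} = 0$
$Q = \frac{43}{1058}$ ($Q = \frac{218 - 175}{0 + 1058} = \frac{43}{1058} \approx 0.040643$)
$r{\left(N \right)} = \frac{1}{N + 4 N^{2}}$ ($r{\left(N \right)} = \frac{1}{N + \left(2 N\right)^{2}} = \frac{1}{N + 4 N^{2}}$)
$\frac{1}{r{\left(1017 \right)} + 1554 Q} = \frac{1}{\frac{1}{1017 \left(1 + 4 \cdot 1017\right)} + 1554 \cdot \frac{43}{1058}} = \frac{1}{\frac{1}{1017 \left(1 + 4068\right)} + \frac{33411}{529}} = \frac{1}{\frac{1}{1017 \cdot 4069} + \frac{33411}{529}} = \frac{1}{\frac{1}{1017} \cdot \frac{1}{4069} + \frac{33411}{529}} = \frac{1}{\frac{1}{4138173} + \frac{33411}{529}} = \frac{1}{\frac{138260498632}{2189093517}} = \frac{2189093517}{138260498632}$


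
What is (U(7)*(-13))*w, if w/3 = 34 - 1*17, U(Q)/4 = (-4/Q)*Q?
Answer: 10608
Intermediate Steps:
U(Q) = -16 (U(Q) = 4*((-4/Q)*Q) = 4*(-4) = -16)
w = 51 (w = 3*(34 - 1*17) = 3*(34 - 17) = 3*17 = 51)
(U(7)*(-13))*w = -16*(-13)*51 = 208*51 = 10608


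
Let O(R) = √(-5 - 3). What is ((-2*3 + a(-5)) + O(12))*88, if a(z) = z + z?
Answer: -1408 + 176*I*√2 ≈ -1408.0 + 248.9*I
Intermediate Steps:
a(z) = 2*z
O(R) = 2*I*√2 (O(R) = √(-8) = 2*I*√2)
((-2*3 + a(-5)) + O(12))*88 = ((-2*3 + 2*(-5)) + 2*I*√2)*88 = ((-6 - 10) + 2*I*√2)*88 = (-16 + 2*I*√2)*88 = -1408 + 176*I*√2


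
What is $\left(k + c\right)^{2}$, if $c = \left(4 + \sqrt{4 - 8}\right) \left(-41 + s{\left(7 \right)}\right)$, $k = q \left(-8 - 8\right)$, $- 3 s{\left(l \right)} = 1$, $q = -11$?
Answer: $-6720 - \frac{15872 i}{9} \approx -6720.0 - 1763.6 i$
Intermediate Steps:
$s{\left(l \right)} = - \frac{1}{3}$ ($s{\left(l \right)} = \left(- \frac{1}{3}\right) 1 = - \frac{1}{3}$)
$k = 176$ ($k = - 11 \left(-8 - 8\right) = \left(-11\right) \left(-16\right) = 176$)
$c = - \frac{496}{3} - \frac{248 i}{3}$ ($c = \left(4 + \sqrt{4 - 8}\right) \left(-41 - \frac{1}{3}\right) = \left(4 + \sqrt{-4}\right) \left(- \frac{124}{3}\right) = \left(4 + 2 i\right) \left(- \frac{124}{3}\right) = - \frac{496}{3} - \frac{248 i}{3} \approx -165.33 - 82.667 i$)
$\left(k + c\right)^{2} = \left(176 - \left(\frac{496}{3} + \frac{248 i}{3}\right)\right)^{2} = \left(\frac{32}{3} - \frac{248 i}{3}\right)^{2}$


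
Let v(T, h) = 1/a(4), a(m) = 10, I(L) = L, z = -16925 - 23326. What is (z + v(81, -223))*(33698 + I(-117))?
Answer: -13516654729/10 ≈ -1.3517e+9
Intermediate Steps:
z = -40251
v(T, h) = ⅒ (v(T, h) = 1/10 = ⅒)
(z + v(81, -223))*(33698 + I(-117)) = (-40251 + ⅒)*(33698 - 117) = -402509/10*33581 = -13516654729/10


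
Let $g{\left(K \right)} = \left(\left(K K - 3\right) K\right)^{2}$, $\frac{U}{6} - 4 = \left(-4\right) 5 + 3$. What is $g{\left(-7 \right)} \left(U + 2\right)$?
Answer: $-7879984$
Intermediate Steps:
$U = -78$ ($U = 24 + 6 \left(\left(-4\right) 5 + 3\right) = 24 + 6 \left(-20 + 3\right) = 24 + 6 \left(-17\right) = 24 - 102 = -78$)
$g{\left(K \right)} = K^{2} \left(-3 + K^{2}\right)^{2}$ ($g{\left(K \right)} = \left(\left(K^{2} - 3\right) K\right)^{2} = \left(\left(-3 + K^{2}\right) K\right)^{2} = \left(K \left(-3 + K^{2}\right)\right)^{2} = K^{2} \left(-3 + K^{2}\right)^{2}$)
$g{\left(-7 \right)} \left(U + 2\right) = \left(-7\right)^{2} \left(-3 + \left(-7\right)^{2}\right)^{2} \left(-78 + 2\right) = 49 \left(-3 + 49\right)^{2} \left(-76\right) = 49 \cdot 46^{2} \left(-76\right) = 49 \cdot 2116 \left(-76\right) = 103684 \left(-76\right) = -7879984$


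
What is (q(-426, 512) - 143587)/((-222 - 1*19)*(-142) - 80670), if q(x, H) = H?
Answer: 143075/46448 ≈ 3.0803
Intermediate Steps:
(q(-426, 512) - 143587)/((-222 - 1*19)*(-142) - 80670) = (512 - 143587)/((-222 - 1*19)*(-142) - 80670) = -143075/((-222 - 19)*(-142) - 80670) = -143075/(-241*(-142) - 80670) = -143075/(34222 - 80670) = -143075/(-46448) = -143075*(-1/46448) = 143075/46448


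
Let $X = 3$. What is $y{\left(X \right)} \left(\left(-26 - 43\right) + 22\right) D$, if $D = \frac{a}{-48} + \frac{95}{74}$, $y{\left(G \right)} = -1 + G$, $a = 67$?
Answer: $\frac{9353}{888} \approx 10.533$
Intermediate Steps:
$D = - \frac{199}{1776}$ ($D = \frac{67}{-48} + \frac{95}{74} = 67 \left(- \frac{1}{48}\right) + 95 \cdot \frac{1}{74} = - \frac{67}{48} + \frac{95}{74} = - \frac{199}{1776} \approx -0.11205$)
$y{\left(X \right)} \left(\left(-26 - 43\right) + 22\right) D = \left(-1 + 3\right) \left(\left(-26 - 43\right) + 22\right) \left(- \frac{199}{1776}\right) = 2 \left(-69 + 22\right) \left(- \frac{199}{1776}\right) = 2 \left(-47\right) \left(- \frac{199}{1776}\right) = \left(-94\right) \left(- \frac{199}{1776}\right) = \frac{9353}{888}$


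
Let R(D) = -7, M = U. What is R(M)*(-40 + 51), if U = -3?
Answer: -77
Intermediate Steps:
M = -3
R(M)*(-40 + 51) = -7*(-40 + 51) = -7*11 = -77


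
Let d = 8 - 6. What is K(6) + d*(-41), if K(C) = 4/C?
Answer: -244/3 ≈ -81.333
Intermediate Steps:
d = 2 (d = 8 - 1*6 = 8 - 6 = 2)
K(6) + d*(-41) = 4/6 + 2*(-41) = 4*(⅙) - 82 = ⅔ - 82 = -244/3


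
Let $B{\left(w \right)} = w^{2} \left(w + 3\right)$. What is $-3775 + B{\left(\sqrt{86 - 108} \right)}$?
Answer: $-3841 - 22 i \sqrt{22} \approx -3841.0 - 103.19 i$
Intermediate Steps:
$B{\left(w \right)} = w^{2} \left(3 + w\right)$
$-3775 + B{\left(\sqrt{86 - 108} \right)} = -3775 + \left(\sqrt{86 - 108}\right)^{2} \left(3 + \sqrt{86 - 108}\right) = -3775 + \left(\sqrt{-22}\right)^{2} \left(3 + \sqrt{-22}\right) = -3775 + \left(i \sqrt{22}\right)^{2} \left(3 + i \sqrt{22}\right) = -3775 - 22 \left(3 + i \sqrt{22}\right) = -3775 - \left(66 + 22 i \sqrt{22}\right) = -3841 - 22 i \sqrt{22}$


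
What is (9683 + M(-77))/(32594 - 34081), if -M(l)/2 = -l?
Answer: -9529/1487 ≈ -6.4082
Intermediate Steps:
M(l) = 2*l (M(l) = -(-2)*l = 2*l)
(9683 + M(-77))/(32594 - 34081) = (9683 + 2*(-77))/(32594 - 34081) = (9683 - 154)/(-1487) = 9529*(-1/1487) = -9529/1487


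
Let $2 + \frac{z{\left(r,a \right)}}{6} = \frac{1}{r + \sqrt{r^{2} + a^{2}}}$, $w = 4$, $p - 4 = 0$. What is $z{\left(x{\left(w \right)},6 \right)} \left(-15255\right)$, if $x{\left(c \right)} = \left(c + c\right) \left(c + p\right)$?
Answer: $345780 - 5085 \sqrt{1033} \approx 1.8235 \cdot 10^{5}$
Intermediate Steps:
$p = 4$ ($p = 4 + 0 = 4$)
$x{\left(c \right)} = 2 c \left(4 + c\right)$ ($x{\left(c \right)} = \left(c + c\right) \left(c + 4\right) = 2 c \left(4 + c\right)$)
$z{\left(r,a \right)} = -12 + \frac{6}{r + \sqrt{a^{2} + r^{2}}}$ ($z{\left(r,a \right)} = -12 + \frac{6}{r + \sqrt{r^{2} + a^{2}}} = -12 + \frac{6}{r + \sqrt{a^{2} + r^{2}}}$)
$z{\left(x{\left(w \right)},6 \right)} \left(-15255\right) = \frac{6 \left(1 - 2 \cdot 2 \cdot 4 \left(4 + 4\right) - 2 \sqrt{6^{2} + \left(2 \cdot 4 \left(4 + 4\right)\right)^{2}}\right)}{2 \cdot 4 \left(4 + 4\right) + \sqrt{6^{2} + \left(2 \cdot 4 \left(4 + 4\right)\right)^{2}}} \left(-15255\right) = \frac{6 \left(1 - 2 \cdot 2 \cdot 4 \cdot 8 - 2 \sqrt{36 + \left(2 \cdot 4 \cdot 8\right)^{2}}\right)}{2 \cdot 4 \cdot 8 + \sqrt{36 + \left(2 \cdot 4 \cdot 8\right)^{2}}} \left(-15255\right) = \frac{6 \left(1 - 128 - 2 \sqrt{36 + 64^{2}}\right)}{64 + \sqrt{36 + 64^{2}}} \left(-15255\right) = \frac{6 \left(1 - 128 - 2 \sqrt{36 + 4096}\right)}{64 + \sqrt{36 + 4096}} \left(-15255\right) = \frac{6 \left(1 - 128 - 2 \sqrt{4132}\right)}{64 + \sqrt{4132}} \left(-15255\right) = \frac{6 \left(1 - 128 - 2 \cdot 2 \sqrt{1033}\right)}{64 + 2 \sqrt{1033}} \left(-15255\right) = \frac{6 \left(1 - 128 - 4 \sqrt{1033}\right)}{64 + 2 \sqrt{1033}} \left(-15255\right) = \frac{6 \left(-127 - 4 \sqrt{1033}\right)}{64 + 2 \sqrt{1033}} \left(-15255\right) = - \frac{91530 \left(-127 - 4 \sqrt{1033}\right)}{64 + 2 \sqrt{1033}}$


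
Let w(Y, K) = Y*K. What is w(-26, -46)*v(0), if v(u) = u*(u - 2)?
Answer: 0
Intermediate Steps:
v(u) = u*(-2 + u)
w(Y, K) = K*Y
w(-26, -46)*v(0) = (-46*(-26))*(0*(-2 + 0)) = 1196*(0*(-2)) = 1196*0 = 0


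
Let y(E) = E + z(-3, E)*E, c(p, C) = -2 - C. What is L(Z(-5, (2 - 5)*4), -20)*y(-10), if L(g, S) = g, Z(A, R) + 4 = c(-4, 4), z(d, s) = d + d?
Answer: -500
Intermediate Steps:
z(d, s) = 2*d
Z(A, R) = -10 (Z(A, R) = -4 + (-2 - 1*4) = -4 + (-2 - 4) = -4 - 6 = -10)
y(E) = -5*E (y(E) = E + (2*(-3))*E = E - 6*E = -5*E)
L(Z(-5, (2 - 5)*4), -20)*y(-10) = -(-50)*(-10) = -10*50 = -500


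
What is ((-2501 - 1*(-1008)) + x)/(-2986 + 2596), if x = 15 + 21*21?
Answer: 1037/390 ≈ 2.6590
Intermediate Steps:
x = 456 (x = 15 + 441 = 456)
((-2501 - 1*(-1008)) + x)/(-2986 + 2596) = ((-2501 - 1*(-1008)) + 456)/(-2986 + 2596) = ((-2501 + 1008) + 456)/(-390) = (-1493 + 456)*(-1/390) = -1037*(-1/390) = 1037/390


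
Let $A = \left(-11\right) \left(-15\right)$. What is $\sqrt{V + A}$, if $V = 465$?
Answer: $3 \sqrt{70} \approx 25.1$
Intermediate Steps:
$A = 165$
$\sqrt{V + A} = \sqrt{465 + 165} = \sqrt{630} = 3 \sqrt{70}$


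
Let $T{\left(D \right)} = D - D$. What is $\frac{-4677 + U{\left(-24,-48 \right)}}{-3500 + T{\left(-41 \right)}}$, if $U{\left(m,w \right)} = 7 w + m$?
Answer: $\frac{5037}{3500} \approx 1.4391$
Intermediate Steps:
$U{\left(m,w \right)} = m + 7 w$
$T{\left(D \right)} = 0$
$\frac{-4677 + U{\left(-24,-48 \right)}}{-3500 + T{\left(-41 \right)}} = \frac{-4677 + \left(-24 + 7 \left(-48\right)\right)}{-3500 + 0} = \frac{-4677 - 360}{-3500} = \left(-4677 - 360\right) \left(- \frac{1}{3500}\right) = \left(-5037\right) \left(- \frac{1}{3500}\right) = \frac{5037}{3500}$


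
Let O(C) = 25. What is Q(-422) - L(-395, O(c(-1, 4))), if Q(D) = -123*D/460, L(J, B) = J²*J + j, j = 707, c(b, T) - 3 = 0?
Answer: 14174734593/230 ≈ 6.1629e+7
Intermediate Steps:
c(b, T) = 3 (c(b, T) = 3 + 0 = 3)
L(J, B) = 707 + J³ (L(J, B) = J²*J + 707 = J³ + 707 = 707 + J³)
Q(D) = -123*D/460
Q(-422) - L(-395, O(c(-1, 4))) = -123/460*(-422) - (707 + (-395)³) = 25953/230 - (707 - 61629875) = 25953/230 - 1*(-61629168) = 25953/230 + 61629168 = 14174734593/230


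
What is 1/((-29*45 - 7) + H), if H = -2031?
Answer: -1/3343 ≈ -0.00029913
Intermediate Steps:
1/((-29*45 - 7) + H) = 1/((-29*45 - 7) - 2031) = 1/((-1305 - 7) - 2031) = 1/(-1312 - 2031) = 1/(-3343) = -1/3343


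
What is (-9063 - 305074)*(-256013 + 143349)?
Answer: 35391930968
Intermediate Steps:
(-9063 - 305074)*(-256013 + 143349) = -314137*(-112664) = 35391930968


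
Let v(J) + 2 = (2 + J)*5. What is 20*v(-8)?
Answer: -640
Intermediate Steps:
v(J) = 8 + 5*J (v(J) = -2 + (2 + J)*5 = -2 + (10 + 5*J) = 8 + 5*J)
20*v(-8) = 20*(8 + 5*(-8)) = 20*(8 - 40) = 20*(-32) = -640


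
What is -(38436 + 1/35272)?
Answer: -1355714593/35272 ≈ -38436.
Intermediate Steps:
-(38436 + 1/35272) = -1*1355714593/35272 = -1355714593/35272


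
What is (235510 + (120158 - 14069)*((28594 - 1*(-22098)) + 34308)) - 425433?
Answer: 9017375077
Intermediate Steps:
(235510 + (120158 - 14069)*((28594 - 1*(-22098)) + 34308)) - 425433 = (235510 + 106089*((28594 + 22098) + 34308)) - 425433 = (235510 + 106089*(50692 + 34308)) - 425433 = (235510 + 106089*85000) - 425433 = (235510 + 9017565000) - 425433 = 9017800510 - 425433 = 9017375077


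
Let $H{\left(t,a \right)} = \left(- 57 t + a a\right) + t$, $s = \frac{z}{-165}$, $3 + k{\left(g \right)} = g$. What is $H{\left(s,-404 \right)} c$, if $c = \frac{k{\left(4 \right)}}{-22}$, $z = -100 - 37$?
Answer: $- \frac{13461484}{1815} \approx -7416.8$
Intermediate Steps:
$k{\left(g \right)} = -3 + g$
$z = -137$ ($z = -100 - 37 = -137$)
$s = \frac{137}{165}$ ($s = - \frac{137}{-165} = \left(-137\right) \left(- \frac{1}{165}\right) = \frac{137}{165} \approx 0.8303$)
$H{\left(t,a \right)} = a^{2} - 56 t$ ($H{\left(t,a \right)} = \left(- 57 t + a^{2}\right) + t = \left(a^{2} - 57 t\right) + t = a^{2} - 56 t$)
$c = - \frac{1}{22}$ ($c = \frac{-3 + 4}{-22} = 1 \left(- \frac{1}{22}\right) = - \frac{1}{22} \approx -0.045455$)
$H{\left(s,-404 \right)} c = \left(\left(-404\right)^{2} - \frac{7672}{165}\right) \left(- \frac{1}{22}\right) = \left(163216 - \frac{7672}{165}\right) \left(- \frac{1}{22}\right) = \frac{26922968}{165} \left(- \frac{1}{22}\right) = - \frac{13461484}{1815}$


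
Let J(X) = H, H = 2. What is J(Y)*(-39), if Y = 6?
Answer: -78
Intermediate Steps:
J(X) = 2
J(Y)*(-39) = 2*(-39) = -78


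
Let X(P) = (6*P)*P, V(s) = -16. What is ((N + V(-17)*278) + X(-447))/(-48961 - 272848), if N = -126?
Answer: -1194280/321809 ≈ -3.7111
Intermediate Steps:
X(P) = 6*P²
((N + V(-17)*278) + X(-447))/(-48961 - 272848) = ((-126 - 16*278) + 6*(-447)²)/(-48961 - 272848) = ((-126 - 4448) + 6*199809)/(-321809) = (-4574 + 1198854)*(-1/321809) = 1194280*(-1/321809) = -1194280/321809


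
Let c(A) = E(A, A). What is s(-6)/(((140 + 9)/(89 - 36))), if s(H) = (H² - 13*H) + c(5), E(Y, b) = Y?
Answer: 6307/149 ≈ 42.329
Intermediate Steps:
c(A) = A
s(H) = 5 + H² - 13*H (s(H) = (H² - 13*H) + 5 = 5 + H² - 13*H)
s(-6)/(((140 + 9)/(89 - 36))) = (5 + (-6)² - 13*(-6))/(((140 + 9)/(89 - 36))) = (5 + 36 + 78)/((149/53)) = 119/((149*(1/53))) = 119/(149/53) = 119*(53/149) = 6307/149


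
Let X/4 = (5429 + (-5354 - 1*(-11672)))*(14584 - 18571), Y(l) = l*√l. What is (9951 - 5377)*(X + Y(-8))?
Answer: -856898447544 - 73184*I*√2 ≈ -8.569e+11 - 1.035e+5*I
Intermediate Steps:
Y(l) = l^(3/2)
X = -187341156 (X = 4*((5429 + (-5354 - 1*(-11672)))*(14584 - 18571)) = 4*((5429 + (-5354 + 11672))*(-3987)) = 4*((5429 + 6318)*(-3987)) = 4*(11747*(-3987)) = 4*(-46835289) = -187341156)
(9951 - 5377)*(X + Y(-8)) = (9951 - 5377)*(-187341156 + (-8)^(3/2)) = 4574*(-187341156 - 16*I*√2) = -856898447544 - 73184*I*√2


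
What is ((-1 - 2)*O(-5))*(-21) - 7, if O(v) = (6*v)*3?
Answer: -5677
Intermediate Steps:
O(v) = 18*v
((-1 - 2)*O(-5))*(-21) - 7 = ((-1 - 2)*(18*(-5)))*(-21) - 7 = -3*(-90)*(-21) - 7 = 270*(-21) - 7 = -5670 - 7 = -5677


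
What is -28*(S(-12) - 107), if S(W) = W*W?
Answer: -1036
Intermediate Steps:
S(W) = W²
-28*(S(-12) - 107) = -28*((-12)² - 107) = -28*(144 - 107) = -28*37 = -1036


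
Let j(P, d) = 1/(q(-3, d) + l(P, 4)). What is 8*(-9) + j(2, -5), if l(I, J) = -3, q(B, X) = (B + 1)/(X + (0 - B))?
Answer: -145/2 ≈ -72.500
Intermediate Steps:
q(B, X) = (1 + B)/(X - B)
j(P, d) = 1/(-3 + 2/(-3 - d)) (j(P, d) = 1/((-1 - 1*(-3))/(-3 - d) - 3) = 1/((-1 + 3)/(-3 - d) - 3) = 1/(2/(-3 - d) - 3) = 1/(-3 + 2/(-3 - d)))
8*(-9) + j(2, -5) = 8*(-9) + (-3 - 1*(-5))/(11 + 3*(-5)) = -72 + (-3 + 5)/(11 - 15) = -72 + 2/(-4) = -72 - ¼*2 = -72 - ½ = -145/2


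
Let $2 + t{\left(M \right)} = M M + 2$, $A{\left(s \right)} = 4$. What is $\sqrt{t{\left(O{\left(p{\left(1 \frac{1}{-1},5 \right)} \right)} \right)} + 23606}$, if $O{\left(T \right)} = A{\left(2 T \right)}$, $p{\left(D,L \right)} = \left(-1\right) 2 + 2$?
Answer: $\sqrt{23622} \approx 153.69$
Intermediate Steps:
$p{\left(D,L \right)} = 0$ ($p{\left(D,L \right)} = -2 + 2 = 0$)
$O{\left(T \right)} = 4$
$t{\left(M \right)} = M^{2}$ ($t{\left(M \right)} = -2 + \left(M M + 2\right) = -2 + \left(M^{2} + 2\right) = -2 + \left(2 + M^{2}\right) = M^{2}$)
$\sqrt{t{\left(O{\left(p{\left(1 \frac{1}{-1},5 \right)} \right)} \right)} + 23606} = \sqrt{4^{2} + 23606} = \sqrt{16 + 23606} = \sqrt{23622}$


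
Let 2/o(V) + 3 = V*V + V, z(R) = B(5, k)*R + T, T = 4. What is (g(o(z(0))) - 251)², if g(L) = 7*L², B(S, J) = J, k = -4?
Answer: 5257845121/83521 ≈ 62952.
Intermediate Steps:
z(R) = 4 - 4*R (z(R) = -4*R + 4 = 4 - 4*R)
o(V) = 2/(-3 + V + V²) (o(V) = 2/(-3 + (V*V + V)) = 2/(-3 + (V² + V)) = 2/(-3 + (V + V²)) = 2/(-3 + V + V²))
(g(o(z(0))) - 251)² = (7*(2/(-3 + (4 - 4*0) + (4 - 4*0)²))² - 251)² = (7*(2/(-3 + (4 + 0) + (4 + 0)²))² - 251)² = (7*(2/(-3 + 4 + 4²))² - 251)² = (7*(2/(-3 + 4 + 16))² - 251)² = (7*(2/17)² - 251)² = (7*(4/289) - 251)² = (28/289 - 251)² = (-72511/289)² = 5257845121/83521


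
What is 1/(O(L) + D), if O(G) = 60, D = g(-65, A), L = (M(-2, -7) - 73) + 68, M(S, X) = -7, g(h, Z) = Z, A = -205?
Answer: -1/145 ≈ -0.0068966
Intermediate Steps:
L = -12 (L = (-7 - 73) + 68 = -80 + 68 = -12)
D = -205
1/(O(L) + D) = 1/(60 - 205) = 1/(-145) = -1/145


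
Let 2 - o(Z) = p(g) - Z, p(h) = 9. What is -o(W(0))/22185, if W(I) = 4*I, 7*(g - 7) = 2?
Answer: 7/22185 ≈ 0.00031553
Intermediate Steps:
g = 51/7 (g = 7 + (⅐)*2 = 7 + 2/7 = 51/7 ≈ 7.2857)
o(Z) = -7 + Z (o(Z) = 2 - (9 - Z) = 2 + (-9 + Z) = -7 + Z)
-o(W(0))/22185 = -(-7 + 4*0)/22185 = -(-7 + 0)*(1/22185) = -1*(-7)*(1/22185) = 7*(1/22185) = 7/22185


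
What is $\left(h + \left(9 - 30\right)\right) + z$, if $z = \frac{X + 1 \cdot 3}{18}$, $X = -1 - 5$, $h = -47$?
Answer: $- \frac{409}{6} \approx -68.167$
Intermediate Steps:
$X = -6$
$z = - \frac{1}{6}$ ($z = \frac{-6 + 1 \cdot 3}{18} = \left(-6 + 3\right) \frac{1}{18} = \left(-3\right) \frac{1}{18} = - \frac{1}{6} \approx -0.16667$)
$\left(h + \left(9 - 30\right)\right) + z = \left(-47 + \left(9 - 30\right)\right) - \frac{1}{6} = \left(-47 - 21\right) - \frac{1}{6} = -68 - \frac{1}{6} = - \frac{409}{6}$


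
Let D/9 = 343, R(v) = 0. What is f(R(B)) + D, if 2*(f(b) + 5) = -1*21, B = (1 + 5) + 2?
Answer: 6143/2 ≈ 3071.5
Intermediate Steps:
B = 8 (B = 6 + 2 = 8)
f(b) = -31/2 (f(b) = -5 + (-1*21)/2 = -5 + (½)*(-21) = -5 - 21/2 = -31/2)
D = 3087 (D = 9*343 = 3087)
f(R(B)) + D = -31/2 + 3087 = 6143/2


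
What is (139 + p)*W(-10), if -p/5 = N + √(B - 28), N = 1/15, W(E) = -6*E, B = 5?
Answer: 8320 - 300*I*√23 ≈ 8320.0 - 1438.8*I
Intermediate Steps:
N = 1/15 ≈ 0.066667
p = -⅓ - 5*I*√23 (p = -5*(1/15 + √(5 - 28)) = -5*(1/15 + √(-23)) = -5*(1/15 + I*√23) = -⅓ - 5*I*√23 ≈ -0.33333 - 23.979*I)
(139 + p)*W(-10) = (139 + (-⅓ - 5*I*√23))*(-6*(-10)) = (416/3 - 5*I*√23)*60 = 8320 - 300*I*√23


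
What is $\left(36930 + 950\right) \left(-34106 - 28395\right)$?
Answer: $-2367537880$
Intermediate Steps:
$\left(36930 + 950\right) \left(-34106 - 28395\right) = 37880 \left(-62501\right) = -2367537880$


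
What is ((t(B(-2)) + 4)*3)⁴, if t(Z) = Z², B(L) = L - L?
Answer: 20736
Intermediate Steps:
B(L) = 0
((t(B(-2)) + 4)*3)⁴ = ((0² + 4)*3)⁴ = ((0 + 4)*3)⁴ = (4*3)⁴ = 12⁴ = 20736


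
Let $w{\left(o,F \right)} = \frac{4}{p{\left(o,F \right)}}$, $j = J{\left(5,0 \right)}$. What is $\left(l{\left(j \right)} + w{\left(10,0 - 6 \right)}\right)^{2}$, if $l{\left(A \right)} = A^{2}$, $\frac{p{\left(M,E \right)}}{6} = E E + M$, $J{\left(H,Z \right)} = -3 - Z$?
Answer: $\frac{386884}{4761} \approx 81.261$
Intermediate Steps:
$j = -3$ ($j = -3 - 0 = -3 + 0 = -3$)
$p{\left(M,E \right)} = 6 M + 6 E^{2}$ ($p{\left(M,E \right)} = 6 \left(E E + M\right) = 6 \left(E^{2} + M\right) = 6 \left(M + E^{2}\right) = 6 M + 6 E^{2}$)
$w{\left(o,F \right)} = \frac{4}{6 o + 6 F^{2}}$
$\left(l{\left(j \right)} + w{\left(10,0 - 6 \right)}\right)^{2} = \left(\left(-3\right)^{2} + \frac{2}{3 \left(10 + \left(0 - 6\right)^{2}\right)}\right)^{2} = \left(9 + \frac{2}{3 \left(10 + \left(-6\right)^{2}\right)}\right)^{2} = \left(9 + \frac{2}{3 \left(10 + 36\right)}\right)^{2} = \left(9 + \frac{2}{3 \cdot 46}\right)^{2} = \left(9 + \frac{2}{3} \cdot \frac{1}{46}\right)^{2} = \left(9 + \frac{1}{69}\right)^{2} = \left(\frac{622}{69}\right)^{2} = \frac{386884}{4761}$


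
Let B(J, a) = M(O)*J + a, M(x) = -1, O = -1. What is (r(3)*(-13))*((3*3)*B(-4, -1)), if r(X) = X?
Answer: -1053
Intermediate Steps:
B(J, a) = a - J (B(J, a) = -J + a = a - J)
(r(3)*(-13))*((3*3)*B(-4, -1)) = (3*(-13))*((3*3)*(-1 - 1*(-4))) = -351*(-1 + 4) = -351*3 = -39*27 = -1053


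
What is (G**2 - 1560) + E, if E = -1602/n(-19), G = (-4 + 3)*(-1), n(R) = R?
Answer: -28019/19 ≈ -1474.7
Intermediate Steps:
G = 1 (G = -1*(-1) = 1)
E = 1602/19 (E = -1602/(-19) = -1602*(-1/19) = 1602/19 ≈ 84.316)
(G**2 - 1560) + E = (1**2 - 1560) + 1602/19 = (1 - 1560) + 1602/19 = -1559 + 1602/19 = -28019/19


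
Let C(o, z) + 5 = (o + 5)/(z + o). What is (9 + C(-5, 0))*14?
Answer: 56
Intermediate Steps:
C(o, z) = -5 + (5 + o)/(o + z) (C(o, z) = -5 + (o + 5)/(z + o) = -5 + (5 + o)/(o + z))
(9 + C(-5, 0))*14 = (9 + (5 - 5*0 - 4*(-5))/(-5 + 0))*14 = (9 + (5 + 0 + 20)/(-5))*14 = (9 - 1/5*25)*14 = (9 - 5)*14 = 4*14 = 56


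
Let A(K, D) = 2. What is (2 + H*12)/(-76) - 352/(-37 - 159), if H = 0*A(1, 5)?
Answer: 3295/1862 ≈ 1.7696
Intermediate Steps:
H = 0 (H = 0*2 = 0)
(2 + H*12)/(-76) - 352/(-37 - 159) = (2 + 0*12)/(-76) - 352/(-37 - 159) = (2 + 0)*(-1/76) - 352/(-196) = 2*(-1/76) - 352*(-1/196) = -1/38 + 88/49 = 3295/1862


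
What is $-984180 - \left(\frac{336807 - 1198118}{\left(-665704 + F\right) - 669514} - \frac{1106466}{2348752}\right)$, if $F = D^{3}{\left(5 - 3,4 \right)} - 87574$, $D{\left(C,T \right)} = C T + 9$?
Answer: $- \frac{1638781048645780849}{1665123068504} \approx -9.8418 \cdot 10^{5}$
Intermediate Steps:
$D{\left(C,T \right)} = 9 + C T$
$F = -82661$ ($F = \left(9 + \left(5 - 3\right) 4\right)^{3} - 87574 = \left(9 + 2 \cdot 4\right)^{3} - 87574 = \left(9 + 8\right)^{3} - 87574 = 17^{3} - 87574 = 4913 - 87574 = -82661$)
$-984180 - \left(\frac{336807 - 1198118}{\left(-665704 + F\right) - 669514} - \frac{1106466}{2348752}\right) = -984180 - \left(\frac{336807 - 1198118}{\left(-665704 - 82661\right) - 669514} - \frac{1106466}{2348752}\right) = -984180 - \left(- \frac{861311}{-748365 - 669514} - \frac{553233}{1174376}\right) = -984180 - \left(- \frac{861311}{-1417879} - \frac{553233}{1174376}\right) = -984180 - \left(\left(-861311\right) \left(- \frac{1}{1417879}\right) - \frac{553233}{1174376}\right) = -984180 - \left(\frac{861311}{1417879} - \frac{553233}{1174376}\right) = -984180 - \frac{227085514129}{1665123068504} = - \frac{1638781048645780849}{1665123068504}$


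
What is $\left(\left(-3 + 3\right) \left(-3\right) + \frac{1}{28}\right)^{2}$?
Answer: $\frac{1}{784} \approx 0.0012755$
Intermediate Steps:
$\left(\left(-3 + 3\right) \left(-3\right) + \frac{1}{28}\right)^{2} = \left(0 \left(-3\right) + \frac{1}{28}\right)^{2} = \left(0 + \frac{1}{28}\right)^{2} = \left(\frac{1}{28}\right)^{2} = \frac{1}{784}$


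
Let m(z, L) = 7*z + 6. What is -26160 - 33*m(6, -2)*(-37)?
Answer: 32448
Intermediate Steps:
m(z, L) = 6 + 7*z
-26160 - 33*m(6, -2)*(-37) = -26160 - 33*(6 + 7*6)*(-37) = -26160 - 33*(6 + 42)*(-37) = -26160 - 33*48*(-37) = -26160 - 1584*(-37) = -26160 + 58608 = 32448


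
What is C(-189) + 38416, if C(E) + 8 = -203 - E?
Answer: 38394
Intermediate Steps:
C(E) = -211 - E (C(E) = -8 + (-203 - E) = -211 - E)
C(-189) + 38416 = (-211 - 1*(-189)) + 38416 = (-211 + 189) + 38416 = -22 + 38416 = 38394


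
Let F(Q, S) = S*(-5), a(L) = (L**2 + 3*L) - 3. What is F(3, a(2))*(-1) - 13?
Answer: 22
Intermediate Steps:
a(L) = -3 + L**2 + 3*L
F(Q, S) = -5*S
F(3, a(2))*(-1) - 13 = -5*(-3 + 2**2 + 3*2)*(-1) - 13 = -5*(-3 + 4 + 6)*(-1) - 13 = -5*7*(-1) - 13 = -35*(-1) - 13 = 35 - 13 = 22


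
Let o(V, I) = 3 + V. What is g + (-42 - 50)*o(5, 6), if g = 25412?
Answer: 24676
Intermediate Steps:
g + (-42 - 50)*o(5, 6) = 25412 + (-42 - 50)*(3 + 5) = 25412 - 92*8 = 25412 - 736 = 24676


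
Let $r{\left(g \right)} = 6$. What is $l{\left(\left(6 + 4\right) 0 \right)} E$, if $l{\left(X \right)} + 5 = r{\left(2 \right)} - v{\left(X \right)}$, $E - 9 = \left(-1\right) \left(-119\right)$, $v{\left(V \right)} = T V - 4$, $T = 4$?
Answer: $640$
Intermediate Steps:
$v{\left(V \right)} = -4 + 4 V$ ($v{\left(V \right)} = 4 V - 4 = -4 + 4 V$)
$E = 128$ ($E = 9 - -119 = 9 + 119 = 128$)
$l{\left(X \right)} = 5 - 4 X$ ($l{\left(X \right)} = -5 - \left(-10 + 4 X\right) = 5 - 4 X$)
$l{\left(\left(6 + 4\right) 0 \right)} E = \left(5 - 4 \left(6 + 4\right) 0\right) 128 = \left(5 - 4 \cdot 10 \cdot 0\right) 128 = \left(5 - 0\right) 128 = \left(5 + 0\right) 128 = 5 \cdot 128 = 640$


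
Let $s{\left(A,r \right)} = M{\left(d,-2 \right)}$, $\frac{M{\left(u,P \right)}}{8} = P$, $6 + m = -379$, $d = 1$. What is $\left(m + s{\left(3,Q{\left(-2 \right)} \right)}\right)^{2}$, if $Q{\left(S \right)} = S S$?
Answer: $160801$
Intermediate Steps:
$Q{\left(S \right)} = S^{2}$
$m = -385$ ($m = -6 - 379 = -385$)
$M{\left(u,P \right)} = 8 P$
$s{\left(A,r \right)} = -16$ ($s{\left(A,r \right)} = 8 \left(-2\right) = -16$)
$\left(m + s{\left(3,Q{\left(-2 \right)} \right)}\right)^{2} = \left(-385 - 16\right)^{2} = \left(-401\right)^{2} = 160801$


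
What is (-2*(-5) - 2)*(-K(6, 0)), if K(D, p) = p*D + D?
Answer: -48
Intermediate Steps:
K(D, p) = D + D*p (K(D, p) = D*p + D = D + D*p)
(-2*(-5) - 2)*(-K(6, 0)) = (-2*(-5) - 2)*(-6*(1 + 0)) = (10 - 2)*(-6) = 8*(-1*6) = 8*(-6) = -48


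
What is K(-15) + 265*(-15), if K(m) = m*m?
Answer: -3750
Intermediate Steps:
K(m) = m**2
K(-15) + 265*(-15) = (-15)**2 + 265*(-15) = 225 - 3975 = -3750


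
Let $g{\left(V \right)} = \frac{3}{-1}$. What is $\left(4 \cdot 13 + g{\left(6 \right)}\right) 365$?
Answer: $17885$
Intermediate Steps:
$g{\left(V \right)} = -3$ ($g{\left(V \right)} = 3 \left(-1\right) = -3$)
$\left(4 \cdot 13 + g{\left(6 \right)}\right) 365 = \left(4 \cdot 13 - 3\right) 365 = \left(52 - 3\right) 365 = 49 \cdot 365 = 17885$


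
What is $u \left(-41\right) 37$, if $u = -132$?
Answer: $200244$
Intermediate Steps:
$u \left(-41\right) 37 = \left(-132\right) \left(-41\right) 37 = 5412 \cdot 37 = 200244$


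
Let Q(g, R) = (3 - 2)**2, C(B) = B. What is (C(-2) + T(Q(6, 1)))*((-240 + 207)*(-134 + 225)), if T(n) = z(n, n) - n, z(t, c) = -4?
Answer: 21021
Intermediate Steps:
Q(g, R) = 1 (Q(g, R) = 1**2 = 1)
T(n) = -4 - n
(C(-2) + T(Q(6, 1)))*((-240 + 207)*(-134 + 225)) = (-2 + (-4 - 1*1))*((-240 + 207)*(-134 + 225)) = (-2 + (-4 - 1))*(-33*91) = (-2 - 5)*(-3003) = -7*(-3003) = 21021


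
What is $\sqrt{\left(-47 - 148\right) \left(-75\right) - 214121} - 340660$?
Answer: $-340660 + 2 i \sqrt{49874} \approx -3.4066 \cdot 10^{5} + 446.65 i$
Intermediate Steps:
$\sqrt{\left(-47 - 148\right) \left(-75\right) - 214121} - 340660 = \sqrt{\left(-195\right) \left(-75\right) - 214121} - 340660 = \sqrt{14625 - 214121} - 340660 = \sqrt{-199496} - 340660 = 2 i \sqrt{49874} - 340660 = -340660 + 2 i \sqrt{49874}$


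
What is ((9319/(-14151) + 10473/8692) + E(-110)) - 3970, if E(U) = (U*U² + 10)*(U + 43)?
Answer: 206948004151015/2320764 ≈ 8.9172e+7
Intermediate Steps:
E(U) = (10 + U³)*(43 + U) (E(U) = (U³ + 10)*(43 + U) = (10 + U³)*(43 + U))
((9319/(-14151) + 10473/8692) + E(-110)) - 3970 = ((9319/(-14151) + 10473/8692) + (430 + (-110)⁴ + 10*(-110) + 43*(-110)³)) - 3970 = ((9319*(-1/14151) + 10473*(1/8692)) + (430 + 146410000 - 1100 + 43*(-1331000))) - 3970 = ((-9319/14151 + 10473/8692) + (430 + 146410000 - 1100 - 57233000)) - 3970 = (1267975/2320764 + 89176330) - 3970 = 206957217584095/2320764 - 3970 = 206948004151015/2320764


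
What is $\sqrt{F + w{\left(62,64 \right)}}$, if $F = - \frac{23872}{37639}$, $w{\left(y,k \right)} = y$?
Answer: $\frac{\sqrt{86936529694}}{37639} \approx 7.8336$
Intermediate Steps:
$F = - \frac{23872}{37639}$ ($F = \left(-23872\right) \frac{1}{37639} = - \frac{23872}{37639} \approx -0.63424$)
$\sqrt{F + w{\left(62,64 \right)}} = \sqrt{- \frac{23872}{37639} + 62} = \sqrt{\frac{2309746}{37639}} = \frac{\sqrt{86936529694}}{37639}$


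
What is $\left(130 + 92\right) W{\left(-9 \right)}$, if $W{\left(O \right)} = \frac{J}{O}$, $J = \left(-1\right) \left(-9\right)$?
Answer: $-222$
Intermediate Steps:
$J = 9$
$W{\left(O \right)} = \frac{9}{O}$
$\left(130 + 92\right) W{\left(-9 \right)} = \left(130 + 92\right) \frac{9}{-9} = 222 \cdot 9 \left(- \frac{1}{9}\right) = 222 \left(-1\right) = -222$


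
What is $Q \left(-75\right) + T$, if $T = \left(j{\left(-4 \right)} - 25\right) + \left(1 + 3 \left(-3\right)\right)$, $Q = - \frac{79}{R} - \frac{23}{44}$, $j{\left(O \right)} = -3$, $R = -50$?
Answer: $- \frac{5073}{44} \approx -115.3$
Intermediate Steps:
$Q = \frac{1163}{1100}$ ($Q = - \frac{79}{-50} - \frac{23}{44} = \left(-79\right) \left(- \frac{1}{50}\right) - \frac{23}{44} = \frac{79}{50} - \frac{23}{44} = \frac{1163}{1100} \approx 1.0573$)
$T = -36$ ($T = \left(-3 - 25\right) + \left(1 + 3 \left(-3\right)\right) = -28 + \left(1 - 9\right) = -28 - 8 = -36$)
$Q \left(-75\right) + T = \frac{1163}{1100} \left(-75\right) - 36 = - \frac{3489}{44} - 36 = - \frac{5073}{44}$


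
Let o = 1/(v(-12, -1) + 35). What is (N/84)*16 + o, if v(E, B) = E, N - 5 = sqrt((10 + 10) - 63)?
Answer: 481/483 + 4*I*sqrt(43)/21 ≈ 0.99586 + 1.249*I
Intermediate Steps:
N = 5 + I*sqrt(43) (N = 5 + sqrt((10 + 10) - 63) = 5 + sqrt(20 - 63) = 5 + sqrt(-43) = 5 + I*sqrt(43) ≈ 5.0 + 6.5574*I)
o = 1/23 (o = 1/(-12 + 35) = 1/23 ≈ 0.043478)
(N/84)*16 + o = ((5 + I*sqrt(43))/84)*16 + 1/23 = ((5 + I*sqrt(43))*(1/84))*16 + 1/23 = (5/84 + I*sqrt(43)/84)*16 + 1/23 = (20/21 + 4*I*sqrt(43)/21) + 1/23 = 481/483 + 4*I*sqrt(43)/21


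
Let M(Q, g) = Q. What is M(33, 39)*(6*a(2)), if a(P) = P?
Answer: 396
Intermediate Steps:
M(33, 39)*(6*a(2)) = 33*(6*2) = 33*12 = 396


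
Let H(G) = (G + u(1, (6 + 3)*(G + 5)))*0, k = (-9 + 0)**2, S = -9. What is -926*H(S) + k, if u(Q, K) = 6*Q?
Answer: 81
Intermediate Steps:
k = 81 (k = (-9)**2 = 81)
H(G) = 0 (H(G) = (G + 6*1)*0 = (G + 6)*0 = (6 + G)*0 = 0)
-926*H(S) + k = -926*0 + 81 = 0 + 81 = 81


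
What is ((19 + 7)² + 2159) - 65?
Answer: 2770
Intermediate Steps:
((19 + 7)² + 2159) - 65 = (26² + 2159) - 65 = (676 + 2159) - 65 = 2835 - 65 = 2770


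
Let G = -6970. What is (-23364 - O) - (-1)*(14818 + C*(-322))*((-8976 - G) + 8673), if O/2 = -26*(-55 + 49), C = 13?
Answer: 70859868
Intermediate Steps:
O = 312 (O = 2*(-26*(-55 + 49)) = 2*(-26*(-6)) = 2*156 = 312)
(-23364 - O) - (-1)*(14818 + C*(-322))*((-8976 - G) + 8673) = (-23364 - 1*312) - (-1)*(14818 + 13*(-322))*((-8976 - 1*(-6970)) + 8673) = (-23364 - 312) - (-1)*(14818 - 4186)*((-8976 + 6970) + 8673) = -23676 - (-1)*10632*(-2006 + 8673) = -23676 - (-1)*10632*6667 = -23676 - (-1)*70883544 = -23676 - 1*(-70883544) = -23676 + 70883544 = 70859868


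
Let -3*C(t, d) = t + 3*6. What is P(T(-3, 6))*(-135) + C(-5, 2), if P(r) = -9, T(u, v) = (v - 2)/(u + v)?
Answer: 3632/3 ≈ 1210.7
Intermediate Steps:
C(t, d) = -6 - t/3 (C(t, d) = -(t + 3*6)/3 = -(t + 18)/3 = -(18 + t)/3 = -6 - t/3)
T(u, v) = (-2 + v)/(u + v)
P(T(-3, 6))*(-135) + C(-5, 2) = -9*(-135) + (-6 - ⅓*(-5)) = 1215 + (-6 + 5/3) = 1215 - 13/3 = 3632/3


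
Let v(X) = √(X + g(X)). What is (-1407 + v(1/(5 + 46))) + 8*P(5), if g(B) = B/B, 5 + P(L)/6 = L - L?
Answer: -1647 + 2*√663/51 ≈ -1646.0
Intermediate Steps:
P(L) = -30 (P(L) = -30 + 6*(L - L) = -30 + 6*0 = -30 + 0 = -30)
g(B) = 1
v(X) = √(1 + X) (v(X) = √(X + 1) = √(1 + X))
(-1407 + v(1/(5 + 46))) + 8*P(5) = (-1407 + √(1 + 1/(5 + 46))) + 8*(-30) = (-1407 + √(1 + 1/51)) - 240 = (-1407 + √(52/51)) - 240 = (-1407 + 2*√663/51) - 240 = -1647 + 2*√663/51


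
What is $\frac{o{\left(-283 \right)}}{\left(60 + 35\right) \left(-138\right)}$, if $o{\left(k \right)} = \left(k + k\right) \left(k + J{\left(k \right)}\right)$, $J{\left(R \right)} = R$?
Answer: $- \frac{160178}{6555} \approx -24.436$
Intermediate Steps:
$o{\left(k \right)} = 4 k^{2}$ ($o{\left(k \right)} = \left(k + k\right) \left(k + k\right) = 2 k 2 k = 4 k^{2}$)
$\frac{o{\left(-283 \right)}}{\left(60 + 35\right) \left(-138\right)} = \frac{4 \left(-283\right)^{2}}{\left(60 + 35\right) \left(-138\right)} = \frac{4 \cdot 80089}{95 \left(-138\right)} = \frac{320356}{-13110} = 320356 \left(- \frac{1}{13110}\right) = - \frac{160178}{6555}$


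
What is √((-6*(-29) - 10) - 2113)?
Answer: I*√1949 ≈ 44.147*I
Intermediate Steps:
√((-6*(-29) - 10) - 2113) = √((174 - 10) - 2113) = √(164 - 2113) = √(-1949) = I*√1949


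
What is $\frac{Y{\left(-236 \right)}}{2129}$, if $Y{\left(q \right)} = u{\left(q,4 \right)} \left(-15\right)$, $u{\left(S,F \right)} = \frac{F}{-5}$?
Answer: $\frac{12}{2129} \approx 0.0056364$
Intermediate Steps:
$u{\left(S,F \right)} = - \frac{F}{5}$ ($u{\left(S,F \right)} = F \left(- \frac{1}{5}\right) = - \frac{F}{5}$)
$Y{\left(q \right)} = 12$ ($Y{\left(q \right)} = \left(- \frac{1}{5}\right) 4 \left(-15\right) = \left(- \frac{4}{5}\right) \left(-15\right) = 12$)
$\frac{Y{\left(-236 \right)}}{2129} = \frac{12}{2129}$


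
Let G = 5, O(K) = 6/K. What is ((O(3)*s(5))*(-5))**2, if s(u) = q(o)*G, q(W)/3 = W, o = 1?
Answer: 22500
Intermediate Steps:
q(W) = 3*W
s(u) = 15 (s(u) = (3*1)*5 = 3*5 = 15)
((O(3)*s(5))*(-5))**2 = (((6/3)*15)*(-5))**2 = (((6*(1/3))*15)*(-5))**2 = ((2*15)*(-5))**2 = (30*(-5))**2 = (-150)**2 = 22500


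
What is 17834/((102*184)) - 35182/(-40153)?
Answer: 688192189/376795752 ≈ 1.8264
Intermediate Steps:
17834/((102*184)) - 35182/(-40153) = 17834/18768 - 35182*(-1/40153) = 17834*(1/18768) + 35182/40153 = 8917/9384 + 35182/40153 = 688192189/376795752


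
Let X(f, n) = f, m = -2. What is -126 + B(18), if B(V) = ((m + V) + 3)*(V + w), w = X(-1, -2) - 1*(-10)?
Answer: 387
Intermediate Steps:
w = 9 (w = -1 - 1*(-10) = -1 + 10 = 9)
B(V) = (1 + V)*(9 + V) (B(V) = ((-2 + V) + 3)*(V + 9) = (1 + V)*(9 + V))
-126 + B(18) = -126 + (9 + 18² + 10*18) = -126 + (9 + 324 + 180) = -126 + 513 = 387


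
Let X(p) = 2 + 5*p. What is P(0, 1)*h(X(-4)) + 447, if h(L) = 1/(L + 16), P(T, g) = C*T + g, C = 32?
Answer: 893/2 ≈ 446.50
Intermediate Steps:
P(T, g) = g + 32*T (P(T, g) = 32*T + g = g + 32*T)
h(L) = 1/(16 + L)
P(0, 1)*h(X(-4)) + 447 = (1 + 32*0)/(16 + (2 + 5*(-4))) + 447 = (1 + 0)/(16 + (2 - 20)) + 447 = 1/(16 - 18) + 447 = 1/(-2) + 447 = 1*(-1/2) + 447 = -1/2 + 447 = 893/2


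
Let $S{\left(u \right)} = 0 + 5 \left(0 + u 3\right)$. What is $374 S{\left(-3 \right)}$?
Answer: $-16830$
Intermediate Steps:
$S{\left(u \right)} = 15 u$ ($S{\left(u \right)} = 0 + 5 \left(0 + 3 u\right) = 0 + 5 \cdot 3 u = 0 + 15 u = 15 u$)
$374 S{\left(-3 \right)} = 374 \cdot 15 \left(-3\right) = 374 \left(-45\right) = -16830$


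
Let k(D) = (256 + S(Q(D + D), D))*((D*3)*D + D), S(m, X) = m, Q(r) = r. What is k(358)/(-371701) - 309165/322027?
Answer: -120576909343065/119697757927 ≈ -1007.3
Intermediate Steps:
k(D) = (256 + 2*D)*(D + 3*D²) (k(D) = (256 + (D + D))*((D*3)*D + D) = (256 + 2*D)*((3*D)*D + D) = (256 + 2*D)*(3*D² + D) = (256 + 2*D)*(D + 3*D²))
k(358)/(-371701) - 309165/322027 = (2*358*(128 + 3*358² + 385*358))/(-371701) - 309165/322027 = (2*358*(128 + 3*128164 + 137830))*(-1/371701) - 309165*1/322027 = (2*358*(128 + 384492 + 137830))*(-1/371701) - 309165/322027 = (2*358*522450)*(-1/371701) - 309165/322027 = 374074200*(-1/371701) - 309165/322027 = -374074200/371701 - 309165/322027 = -120576909343065/119697757927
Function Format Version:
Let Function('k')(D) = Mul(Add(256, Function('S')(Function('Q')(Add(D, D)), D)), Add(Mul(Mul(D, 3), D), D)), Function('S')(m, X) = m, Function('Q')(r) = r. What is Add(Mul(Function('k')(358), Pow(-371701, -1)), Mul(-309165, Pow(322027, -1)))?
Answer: Rational(-120576909343065, 119697757927) ≈ -1007.3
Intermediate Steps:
Function('k')(D) = Mul(Add(256, Mul(2, D)), Add(D, Mul(3, Pow(D, 2)))) (Function('k')(D) = Mul(Add(256, Add(D, D)), Add(Mul(Mul(D, 3), D), D)) = Mul(Add(256, Mul(2, D)), Add(Mul(Mul(3, D), D), D)) = Mul(Add(256, Mul(2, D)), Add(Mul(3, Pow(D, 2)), D)) = Mul(Add(256, Mul(2, D)), Add(D, Mul(3, Pow(D, 2)))))
Add(Mul(Function('k')(358), Pow(-371701, -1)), Mul(-309165, Pow(322027, -1))) = Add(Mul(Mul(2, 358, Add(128, Mul(3, Pow(358, 2)), Mul(385, 358))), Pow(-371701, -1)), Mul(-309165, Pow(322027, -1))) = Add(Mul(Mul(2, 358, Add(128, Mul(3, 128164), 137830)), Rational(-1, 371701)), Mul(-309165, Rational(1, 322027))) = Add(Mul(Mul(2, 358, Add(128, 384492, 137830)), Rational(-1, 371701)), Rational(-309165, 322027)) = Add(Mul(Mul(2, 358, 522450), Rational(-1, 371701)), Rational(-309165, 322027)) = Add(Mul(374074200, Rational(-1, 371701)), Rational(-309165, 322027)) = Add(Rational(-374074200, 371701), Rational(-309165, 322027)) = Rational(-120576909343065, 119697757927)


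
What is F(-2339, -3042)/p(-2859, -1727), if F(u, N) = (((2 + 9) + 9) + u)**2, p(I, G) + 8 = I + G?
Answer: -5377761/4594 ≈ -1170.6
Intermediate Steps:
p(I, G) = -8 + G + I (p(I, G) = -8 + (I + G) = -8 + (G + I) = -8 + G + I)
F(u, N) = (20 + u)**2 (F(u, N) = ((11 + 9) + u)**2 = (20 + u)**2)
F(-2339, -3042)/p(-2859, -1727) = (20 - 2339)**2/(-8 - 1727 - 2859) = (-2319)**2/(-4594) = 5377761*(-1/4594) = -5377761/4594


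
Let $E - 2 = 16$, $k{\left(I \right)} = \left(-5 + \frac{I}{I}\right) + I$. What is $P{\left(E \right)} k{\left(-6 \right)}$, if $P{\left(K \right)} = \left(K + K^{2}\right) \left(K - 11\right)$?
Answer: $-23940$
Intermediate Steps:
$k{\left(I \right)} = -4 + I$ ($k{\left(I \right)} = \left(-5 + 1\right) + I = -4 + I$)
$E = 18$ ($E = 2 + 16 = 18$)
$P{\left(K \right)} = \left(-11 + K\right) \left(K + K^{2}\right)$ ($P{\left(K \right)} = \left(K + K^{2}\right) \left(-11 + K\right) = \left(-11 + K\right) \left(K + K^{2}\right)$)
$P{\left(E \right)} k{\left(-6 \right)} = 18 \left(-11 + 18^{2} - 180\right) \left(-4 - 6\right) = 18 \left(-11 + 324 - 180\right) \left(-10\right) = 18 \cdot 133 \left(-10\right) = 2394 \left(-10\right) = -23940$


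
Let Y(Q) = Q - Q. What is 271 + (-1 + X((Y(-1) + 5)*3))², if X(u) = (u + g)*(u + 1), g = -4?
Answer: 30896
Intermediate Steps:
Y(Q) = 0
X(u) = (1 + u)*(-4 + u) (X(u) = (u - 4)*(u + 1) = (-4 + u)*(1 + u) = (1 + u)*(-4 + u))
271 + (-1 + X((Y(-1) + 5)*3))² = 271 + (-1 + (-4 + ((0 + 5)*3)² - 3*(0 + 5)*3))² = 271 + (-1 + (-4 + (5*3)² - 15*3))² = 271 + (-1 + (-4 + 15² - 3*15))² = 271 + (-1 + (-4 + 225 - 45))² = 271 + (-1 + 176)² = 271 + 175² = 271 + 30625 = 30896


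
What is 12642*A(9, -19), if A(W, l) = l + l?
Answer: -480396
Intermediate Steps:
A(W, l) = 2*l
12642*A(9, -19) = 12642*(2*(-19)) = 12642*(-38) = -480396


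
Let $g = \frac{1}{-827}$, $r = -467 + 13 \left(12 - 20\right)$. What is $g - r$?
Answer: $\frac{472216}{827} \approx 571.0$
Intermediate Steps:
$r = -571$ ($r = -467 + 13 \left(-8\right) = -467 - 104 = -571$)
$g = - \frac{1}{827} \approx -0.0012092$
$g - r = - \frac{1}{827} - -571 = - \frac{1}{827} + 571 = \frac{472216}{827}$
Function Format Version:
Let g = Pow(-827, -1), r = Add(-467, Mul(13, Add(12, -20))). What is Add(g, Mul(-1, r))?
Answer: Rational(472216, 827) ≈ 571.00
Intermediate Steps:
r = -571 (r = Add(-467, Mul(13, -8)) = Add(-467, -104) = -571)
g = Rational(-1, 827) ≈ -0.0012092
Add(g, Mul(-1, r)) = Add(Rational(-1, 827), Mul(-1, -571)) = Add(Rational(-1, 827), 571) = Rational(472216, 827)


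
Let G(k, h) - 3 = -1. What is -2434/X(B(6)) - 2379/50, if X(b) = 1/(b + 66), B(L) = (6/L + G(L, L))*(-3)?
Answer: -6939279/50 ≈ -1.3879e+5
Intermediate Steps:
G(k, h) = 2 (G(k, h) = 3 - 1 = 2)
B(L) = -6 - 18/L (B(L) = (6/L + 2)*(-3) = (2 + 6/L)*(-3) = -6 - 18/L)
X(b) = 1/(66 + b)
-2434/X(B(6)) - 2379/50 = -(146040 - 7302) - 2379/50 = -(146040 - 7302) - 2379*1/50 = -2434/(1/(66 + (-6 - 3))) - 2379/50 = -2434/(1/(66 - 9)) - 2379/50 = -2434/(1/57) - 2379/50 = -2434/1/57 - 2379/50 = -2434*57 - 2379/50 = -138738 - 2379/50 = -6939279/50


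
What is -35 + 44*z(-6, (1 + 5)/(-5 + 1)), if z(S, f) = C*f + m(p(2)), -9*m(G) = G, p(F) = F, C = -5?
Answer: 2567/9 ≈ 285.22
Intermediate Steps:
m(G) = -G/9
z(S, f) = -2/9 - 5*f (z(S, f) = -5*f - ⅑*2 = -5*f - 2/9 = -2/9 - 5*f)
-35 + 44*z(-6, (1 + 5)/(-5 + 1)) = -35 + 44*(-2/9 - 5*(1 + 5)/(-5 + 1)) = -35 + 44*(-2/9 - 30/(-4)) = -35 + 44*(-2/9 - 30*(-1)/4) = -35 + 44*(-2/9 - 5*(-3/2)) = -35 + 44*(-2/9 + 15/2) = -35 + 44*(131/18) = -35 + 2882/9 = 2567/9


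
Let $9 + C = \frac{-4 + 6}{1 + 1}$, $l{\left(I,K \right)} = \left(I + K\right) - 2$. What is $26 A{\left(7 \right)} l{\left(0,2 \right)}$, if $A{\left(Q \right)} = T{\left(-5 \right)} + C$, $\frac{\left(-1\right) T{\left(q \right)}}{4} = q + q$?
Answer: $0$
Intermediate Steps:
$T{\left(q \right)} = - 8 q$ ($T{\left(q \right)} = - 4 \left(q + q\right) = - 4 \cdot 2 q = - 8 q$)
$l{\left(I,K \right)} = -2 + I + K$
$C = -8$ ($C = -9 + \frac{-4 + 6}{1 + 1} = -9 + \frac{2}{2} = -9 + 2 \cdot \frac{1}{2} = -9 + 1 = -8$)
$A{\left(Q \right)} = 32$ ($A{\left(Q \right)} = \left(-8\right) \left(-5\right) - 8 = 40 - 8 = 32$)
$26 A{\left(7 \right)} l{\left(0,2 \right)} = 26 \cdot 32 \left(-2 + 0 + 2\right) = 832 \cdot 0 = 0$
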